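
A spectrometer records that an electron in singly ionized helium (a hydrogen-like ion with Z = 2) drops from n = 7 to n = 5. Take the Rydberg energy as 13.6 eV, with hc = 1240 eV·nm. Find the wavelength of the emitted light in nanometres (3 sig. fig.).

1160 nm

For Z = 2 the level energies scale as Z², so the effective Rydberg energy is 13.6 × 4 = 54.40 eV.
ΔE = 54.40 × (1/5² − 1/7²) = 54.40 × 0.01959 = 1.066 eV.
λ = hc/ΔE = 1240 / 1.066 = 1160 nm.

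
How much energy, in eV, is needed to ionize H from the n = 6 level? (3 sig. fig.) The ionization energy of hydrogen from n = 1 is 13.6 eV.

0.378 eV

E_6 = −13.60/36 = −0.378 eV, so ionization (to E = 0) requires 0.378 eV.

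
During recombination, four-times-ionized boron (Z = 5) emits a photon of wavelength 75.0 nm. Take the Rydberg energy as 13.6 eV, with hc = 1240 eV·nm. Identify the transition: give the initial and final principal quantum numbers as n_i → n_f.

n_i = 4, n_f = 3

The photon energy is ΔE = hc/λ = 1240 / 75.0 = 16.53 eV.
With Z = 5, ΔE = 340.0 × (1/n_f² − 1/n_i²), so 1/n_f² − 1/n_i² = 0.04863.
Trying n_f = 3 gives 1/n_i² = 0.06248, i.e. n_i ≈ 4; this pair matches.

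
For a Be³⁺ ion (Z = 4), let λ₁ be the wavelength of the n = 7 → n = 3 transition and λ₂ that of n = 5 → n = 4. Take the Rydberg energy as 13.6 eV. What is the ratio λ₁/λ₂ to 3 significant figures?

λ ∝ 1/ΔE ∝ 1/(1/n_f² − 1/n_i²), and the Z² and hc factors cancel in the ratio.
λ₁/λ₂ = (1/4² − 1/5²)/(1/3² − 1/7²) = 0.02250/0.09070 = 0.248.

0.248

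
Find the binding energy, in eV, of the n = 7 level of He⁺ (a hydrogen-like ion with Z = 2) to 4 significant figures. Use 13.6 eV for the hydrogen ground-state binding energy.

1.110 eV

E_n = −13.6 Z²/n² = −54.40/n² eV for Z = 2.
E_7 = −54.40/49 = −1.110 eV, so ionization (to E = 0) requires 1.110 eV.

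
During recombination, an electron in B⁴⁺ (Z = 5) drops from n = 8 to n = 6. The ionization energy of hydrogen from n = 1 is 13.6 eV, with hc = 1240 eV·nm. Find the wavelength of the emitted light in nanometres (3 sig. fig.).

For Z = 5 the level energies scale as Z², so the effective Rydberg energy is 13.6 × 25 = 340.0 eV.
ΔE = 340.0 × (1/6² − 1/8²) = 340.0 × 0.01215 = 4.132 eV.
λ = hc/ΔE = 1240 / 4.132 = 300 nm.

300 nm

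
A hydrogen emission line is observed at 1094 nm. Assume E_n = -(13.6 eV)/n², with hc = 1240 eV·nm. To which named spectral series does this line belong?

Paschen

ΔE = 1240/1094 = 1.133 eV.
This matches 13.6 × (1/3² − 1/6²), so n_f = 3: the Paschen series.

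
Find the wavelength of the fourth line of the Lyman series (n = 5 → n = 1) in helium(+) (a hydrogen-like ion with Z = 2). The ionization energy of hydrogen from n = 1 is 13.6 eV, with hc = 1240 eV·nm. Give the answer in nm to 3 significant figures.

The Lyman series terminates on n_f = 1; the fourth line has n_i = 1+4 = 5.
ΔE = 54.40 × (1/1² − 1/5²) = 52.22 eV.
λ = 1240 / 52.22 = 23.7 nm.

23.7 nm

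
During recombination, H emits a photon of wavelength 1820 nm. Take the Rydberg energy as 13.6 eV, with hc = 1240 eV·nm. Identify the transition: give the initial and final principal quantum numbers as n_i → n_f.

n_i = 9, n_f = 4

The photon energy is ΔE = hc/λ = 1240 / 1820 = 0.6813 eV.
With Z = 1, ΔE = 13.60 × (1/n_f² − 1/n_i²), so 1/n_f² − 1/n_i² = 0.05010.
Trying n_f = 4 gives 1/n_i² = 0.01240, i.e. n_i ≈ 9; this pair matches.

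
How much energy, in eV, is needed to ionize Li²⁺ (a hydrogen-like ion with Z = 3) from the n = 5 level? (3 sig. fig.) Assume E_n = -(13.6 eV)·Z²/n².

E_n = −13.6 Z²/n² = −122.4/n² eV for Z = 3.
E_5 = −122.4/25 = −4.90 eV, so ionization (to E = 0) requires 4.90 eV.

4.90 eV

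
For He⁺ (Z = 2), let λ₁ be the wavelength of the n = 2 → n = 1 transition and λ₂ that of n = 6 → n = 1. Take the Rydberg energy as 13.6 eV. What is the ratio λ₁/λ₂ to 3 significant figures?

1.30

λ ∝ 1/ΔE ∝ 1/(1/n_f² − 1/n_i²), and the Z² and hc factors cancel in the ratio.
λ₁/λ₂ = (1/1² − 1/6²)/(1/1² − 1/2²) = 0.9722/0.7500 = 1.30.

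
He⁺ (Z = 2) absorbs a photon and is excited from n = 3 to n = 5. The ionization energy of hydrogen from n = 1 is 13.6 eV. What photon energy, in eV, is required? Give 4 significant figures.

The Bohr energies scale as Z², so for Z = 2: E_n = −54.40/n² eV.
E_5 = −54.40/25 = −2.176 eV and E_3 = −54.40/9 = −6.044 eV.
The photon energy is |E_5 − E_3| = 3.868 eV.

3.868 eV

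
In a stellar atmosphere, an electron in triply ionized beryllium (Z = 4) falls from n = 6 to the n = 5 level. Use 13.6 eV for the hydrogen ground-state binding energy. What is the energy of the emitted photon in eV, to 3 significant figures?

The Bohr energies scale as Z², so for Z = 4: E_n = −217.6/n² eV.
E_6 = −217.6/36 = −6.044 eV and E_5 = −217.6/25 = −8.704 eV.
The photon energy is |E_6 − E_5| = 2.66 eV.

2.66 eV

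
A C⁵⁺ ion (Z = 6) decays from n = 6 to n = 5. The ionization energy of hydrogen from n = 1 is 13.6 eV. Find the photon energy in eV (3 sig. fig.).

The Bohr energies scale as Z², so for Z = 6: E_n = −489.6/n² eV.
E_6 = −489.6/36 = −13.60 eV and E_5 = −489.6/25 = −19.58 eV.
The photon energy is |E_6 − E_5| = 5.98 eV.

5.98 eV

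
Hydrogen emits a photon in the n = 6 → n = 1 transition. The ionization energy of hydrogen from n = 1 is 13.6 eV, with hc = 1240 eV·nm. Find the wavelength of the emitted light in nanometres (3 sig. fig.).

ΔE = 13.60 × (1/1² − 1/6²) = 13.60 × 0.9722 = 13.22 eV.
λ = hc/ΔE = 1240 / 13.22 = 93.8 nm.
This line belongs to the Lyman series.

93.8 nm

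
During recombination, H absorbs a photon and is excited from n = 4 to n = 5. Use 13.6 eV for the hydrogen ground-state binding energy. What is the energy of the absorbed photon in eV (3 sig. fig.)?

0.306 eV

E_5 = −13.60/25 = −0.5440 eV and E_4 = −13.60/16 = −0.8500 eV.
The photon energy is |E_5 − E_4| = 0.306 eV.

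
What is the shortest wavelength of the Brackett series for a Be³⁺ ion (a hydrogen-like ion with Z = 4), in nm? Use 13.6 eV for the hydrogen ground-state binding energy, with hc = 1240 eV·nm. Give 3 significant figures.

The Brackett series has lower level n_f = 4; the series limit corresponds to n_i → ∞.
ΔE_max = 13.6 × 16 / 4² = 13.60 eV.
λ_min = 1240 / 13.60 = 91.2 nm.

91.2 nm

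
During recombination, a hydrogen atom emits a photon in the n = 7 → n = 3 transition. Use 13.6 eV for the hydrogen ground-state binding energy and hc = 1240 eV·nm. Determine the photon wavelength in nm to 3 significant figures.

ΔE = 13.60 × (1/3² − 1/7²) = 13.60 × 0.09070 = 1.234 eV.
λ = hc/ΔE = 1240 / 1.234 = 1010 nm.

1010 nm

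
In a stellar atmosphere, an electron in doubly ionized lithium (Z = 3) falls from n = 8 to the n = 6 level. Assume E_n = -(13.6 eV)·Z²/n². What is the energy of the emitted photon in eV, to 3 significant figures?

The Bohr energies scale as Z², so for Z = 3: E_n = −122.4/n² eV.
E_8 = −122.4/64 = −1.913 eV and E_6 = −122.4/36 = −3.400 eV.
The photon energy is |E_8 − E_6| = 1.49 eV.

1.49 eV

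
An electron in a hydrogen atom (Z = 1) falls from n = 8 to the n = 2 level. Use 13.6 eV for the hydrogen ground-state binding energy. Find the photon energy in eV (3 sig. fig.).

3.19 eV

E_8 = −13.60/64 = −0.2125 eV and E_2 = −13.60/4 = −3.400 eV.
The photon energy is |E_8 − E_2| = 3.19 eV.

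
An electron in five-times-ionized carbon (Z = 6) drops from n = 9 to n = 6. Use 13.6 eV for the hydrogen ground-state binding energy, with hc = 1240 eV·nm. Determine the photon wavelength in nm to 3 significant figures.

164 nm

For Z = 6 the level energies scale as Z², so the effective Rydberg energy is 13.6 × 36 = 489.6 eV.
ΔE = 489.6 × (1/6² − 1/9²) = 489.6 × 0.01543 = 7.556 eV.
λ = hc/ΔE = 1240 / 7.556 = 164 nm.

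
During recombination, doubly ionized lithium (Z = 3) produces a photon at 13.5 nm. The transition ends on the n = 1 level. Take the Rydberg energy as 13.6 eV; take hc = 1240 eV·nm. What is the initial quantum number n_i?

n_i = 2

The photon energy is ΔE = hc/λ = 1240 / 13.5 = 91.85 eV.
With Z = 3, ΔE = 122.4 × (1/n_f² − 1/n_i²), so 1/n_f² − 1/n_i² = 0.7504.
With n_f = 1: 1/n_i² = 1/1 − 0.7504 = 0.2496, so n_i ≈ 2.00.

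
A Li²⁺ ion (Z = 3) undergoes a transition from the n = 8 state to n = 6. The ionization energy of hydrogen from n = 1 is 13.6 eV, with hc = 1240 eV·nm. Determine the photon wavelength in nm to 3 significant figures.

834 nm

For Z = 3 the level energies scale as Z², so the effective Rydberg energy is 13.6 × 9 = 122.4 eV.
ΔE = 122.4 × (1/6² − 1/8²) = 122.4 × 0.01215 = 1.488 eV.
λ = hc/ΔE = 1240 / 1.488 = 834 nm.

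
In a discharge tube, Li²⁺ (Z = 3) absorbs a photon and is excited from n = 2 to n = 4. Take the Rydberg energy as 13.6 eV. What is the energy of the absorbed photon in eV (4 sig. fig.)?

The Bohr energies scale as Z², so for Z = 3: E_n = −122.4/n² eV.
E_4 = −122.4/16 = −7.650 eV and E_2 = −122.4/4 = −30.60 eV.
The photon energy is |E_4 − E_2| = 22.95 eV.

22.95 eV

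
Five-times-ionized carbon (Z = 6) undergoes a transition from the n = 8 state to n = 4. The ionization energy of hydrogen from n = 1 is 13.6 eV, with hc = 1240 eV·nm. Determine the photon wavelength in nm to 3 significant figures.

For Z = 6 the level energies scale as Z², so the effective Rydberg energy is 13.6 × 36 = 489.6 eV.
ΔE = 489.6 × (1/4² − 1/8²) = 489.6 × 0.04688 = 22.95 eV.
λ = hc/ΔE = 1240 / 22.95 = 54.0 nm.

54.0 nm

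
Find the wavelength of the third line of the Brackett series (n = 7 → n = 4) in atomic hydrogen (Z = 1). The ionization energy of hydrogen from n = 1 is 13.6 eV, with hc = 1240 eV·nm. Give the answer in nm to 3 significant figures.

2170 nm

The Brackett series terminates on n_f = 4; the third line has n_i = 4+3 = 7.
ΔE = 13.60 × (1/4² − 1/7²) = 0.5724 eV.
λ = 1240 / 0.5724 = 2170 nm.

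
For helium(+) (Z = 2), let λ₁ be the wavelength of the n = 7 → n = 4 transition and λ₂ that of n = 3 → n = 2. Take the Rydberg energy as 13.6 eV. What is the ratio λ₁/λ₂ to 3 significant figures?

3.30

λ ∝ 1/ΔE ∝ 1/(1/n_f² − 1/n_i²), and the Z² and hc factors cancel in the ratio.
λ₁/λ₂ = (1/2² − 1/3²)/(1/4² − 1/7²) = 0.1389/0.04209 = 3.30.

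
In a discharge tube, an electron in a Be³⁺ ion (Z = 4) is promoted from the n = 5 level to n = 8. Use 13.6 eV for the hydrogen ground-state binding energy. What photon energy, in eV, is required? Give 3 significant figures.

5.30 eV

The Bohr energies scale as Z², so for Z = 4: E_n = −217.6/n² eV.
E_8 = −217.6/64 = −3.400 eV and E_5 = −217.6/25 = −8.704 eV.
The photon energy is |E_8 − E_5| = 5.30 eV.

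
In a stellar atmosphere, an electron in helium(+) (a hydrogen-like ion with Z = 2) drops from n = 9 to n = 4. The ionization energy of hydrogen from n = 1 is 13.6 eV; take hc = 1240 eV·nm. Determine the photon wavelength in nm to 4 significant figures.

For Z = 2 the level energies scale as Z², so the effective Rydberg energy is 13.6 × 4 = 54.40 eV.
ΔE = 54.40 × (1/4² − 1/9²) = 54.40 × 0.05015 = 2.728 eV.
λ = hc/ΔE = 1240 / 2.728 = 454.5 nm.

454.5 nm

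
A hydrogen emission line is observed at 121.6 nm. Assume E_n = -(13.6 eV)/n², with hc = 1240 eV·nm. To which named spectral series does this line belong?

Lyman

ΔE = 1240/121.6 = 10.20 eV.
This matches 13.6 × (1/1² − 1/2²), so n_f = 1: the Lyman series.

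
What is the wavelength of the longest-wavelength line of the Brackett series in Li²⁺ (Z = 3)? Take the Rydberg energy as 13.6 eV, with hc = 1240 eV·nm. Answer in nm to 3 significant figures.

450 nm

The Brackett series terminates on n_f = 4; the first line has n_i = 4+1 = 5.
ΔE = 122.4 × (1/4² − 1/5²) = 2.754 eV.
λ = 1240 / 2.754 = 450 nm.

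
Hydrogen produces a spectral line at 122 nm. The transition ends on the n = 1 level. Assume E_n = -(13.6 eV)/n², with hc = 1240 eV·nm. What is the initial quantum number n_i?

n_i = 2

The photon energy is ΔE = hc/λ = 1240 / 122 = 10.16 eV.
With Z = 1, ΔE = 13.60 × (1/n_f² − 1/n_i²), so 1/n_f² − 1/n_i² = 0.7473.
With n_f = 1: 1/n_i² = 1/1 − 0.7473 = 0.2527, so n_i ≈ 1.99.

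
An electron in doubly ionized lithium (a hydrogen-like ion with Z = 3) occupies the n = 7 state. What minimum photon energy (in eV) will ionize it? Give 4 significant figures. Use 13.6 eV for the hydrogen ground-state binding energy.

E_n = −13.6 Z²/n² = −122.4/n² eV for Z = 3.
E_7 = −122.4/49 = −2.498 eV, so ionization (to E = 0) requires 2.498 eV.

2.498 eV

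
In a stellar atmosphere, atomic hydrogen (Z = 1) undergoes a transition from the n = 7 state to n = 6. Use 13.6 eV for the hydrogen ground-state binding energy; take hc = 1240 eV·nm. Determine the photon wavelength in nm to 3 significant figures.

12400 nm

ΔE = 13.60 × (1/6² − 1/7²) = 13.60 × 0.007370 = 0.1002 eV.
λ = hc/ΔE = 1240 / 0.1002 = 12400 nm.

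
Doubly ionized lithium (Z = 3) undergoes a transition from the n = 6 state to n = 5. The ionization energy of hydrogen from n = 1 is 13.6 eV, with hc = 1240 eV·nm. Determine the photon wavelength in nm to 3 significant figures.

For Z = 3 the level energies scale as Z², so the effective Rydberg energy is 13.6 × 9 = 122.4 eV.
ΔE = 122.4 × (1/5² − 1/6²) = 122.4 × 0.01222 = 1.496 eV.
λ = hc/ΔE = 1240 / 1.496 = 829 nm.

829 nm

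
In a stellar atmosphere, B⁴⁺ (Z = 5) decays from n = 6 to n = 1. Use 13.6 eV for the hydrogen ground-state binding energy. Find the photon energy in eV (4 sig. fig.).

The Bohr energies scale as Z², so for Z = 5: E_n = −340.0/n² eV.
E_6 = −340.0/36 = −9.444 eV and E_1 = −340.0/1 = −340.0 eV.
The photon energy is |E_6 − E_1| = 330.6 eV.

330.6 eV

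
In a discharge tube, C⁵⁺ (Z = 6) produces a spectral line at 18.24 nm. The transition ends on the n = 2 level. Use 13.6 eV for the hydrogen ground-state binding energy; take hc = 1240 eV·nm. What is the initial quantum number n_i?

n_i = 3

The photon energy is ΔE = hc/λ = 1240 / 18.24 = 67.98 eV.
With Z = 6, ΔE = 489.6 × (1/n_f² − 1/n_i²), so 1/n_f² − 1/n_i² = 0.1389.
With n_f = 2: 1/n_i² = 1/4 − 0.1389 = 0.1111, so n_i ≈ 3.00.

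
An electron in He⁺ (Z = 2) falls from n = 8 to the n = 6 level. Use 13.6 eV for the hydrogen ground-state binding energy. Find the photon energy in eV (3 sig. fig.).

The Bohr energies scale as Z², so for Z = 2: E_n = −54.40/n² eV.
E_8 = −54.40/64 = −0.8500 eV and E_6 = −54.40/36 = −1.511 eV.
The photon energy is |E_8 − E_6| = 0.661 eV.

0.661 eV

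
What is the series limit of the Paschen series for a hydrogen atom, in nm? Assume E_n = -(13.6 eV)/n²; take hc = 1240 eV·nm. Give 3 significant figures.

The Paschen series has lower level n_f = 3; the series limit corresponds to n_i → ∞.
ΔE_max = 13.6 × 1 / 3² = 1.511 eV.
λ_min = 1240 / 1.511 = 821 nm.

821 nm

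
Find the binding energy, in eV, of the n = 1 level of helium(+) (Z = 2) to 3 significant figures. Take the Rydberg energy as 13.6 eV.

54.4 eV

E_n = −13.6 Z²/n² = −54.40/n² eV for Z = 2.
E_1 = −54.40/1 = −54.4 eV, so ionization (to E = 0) requires 54.4 eV.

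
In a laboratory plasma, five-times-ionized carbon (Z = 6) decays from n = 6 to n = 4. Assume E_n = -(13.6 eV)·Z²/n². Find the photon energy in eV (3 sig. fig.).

The Bohr energies scale as Z², so for Z = 6: E_n = −489.6/n² eV.
E_6 = −489.6/36 = −13.60 eV and E_4 = −489.6/16 = −30.60 eV.
The photon energy is |E_6 − E_4| = 17.0 eV.

17.0 eV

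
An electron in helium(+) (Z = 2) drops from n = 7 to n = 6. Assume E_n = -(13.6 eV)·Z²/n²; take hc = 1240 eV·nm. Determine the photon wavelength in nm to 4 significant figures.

3093 nm

For Z = 2 the level energies scale as Z², so the effective Rydberg energy is 13.6 × 4 = 54.40 eV.
ΔE = 54.40 × (1/6² − 1/7²) = 54.40 × 0.007370 = 0.4009 eV.
λ = hc/ΔE = 1240 / 0.4009 = 3093 nm.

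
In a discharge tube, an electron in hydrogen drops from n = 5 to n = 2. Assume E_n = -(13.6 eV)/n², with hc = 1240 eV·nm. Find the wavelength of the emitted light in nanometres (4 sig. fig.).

ΔE = 13.60 × (1/2² − 1/5²) = 13.60 × 0.2100 = 2.856 eV.
λ = hc/ΔE = 1240 / 2.856 = 434.2 nm.

434.2 nm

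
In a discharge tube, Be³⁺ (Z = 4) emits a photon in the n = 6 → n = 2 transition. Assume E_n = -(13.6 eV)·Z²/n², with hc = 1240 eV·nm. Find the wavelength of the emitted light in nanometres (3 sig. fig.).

For Z = 4 the level energies scale as Z², so the effective Rydberg energy is 13.6 × 16 = 217.6 eV.
ΔE = 217.6 × (1/2² − 1/6²) = 217.6 × 0.2222 = 48.36 eV.
λ = hc/ΔE = 1240 / 48.36 = 25.6 nm.

25.6 nm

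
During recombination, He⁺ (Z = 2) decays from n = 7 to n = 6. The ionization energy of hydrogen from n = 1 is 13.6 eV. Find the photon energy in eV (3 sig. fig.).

0.401 eV

The Bohr energies scale as Z², so for Z = 2: E_n = −54.40/n² eV.
E_7 = −54.40/49 = −1.110 eV and E_6 = −54.40/36 = −1.511 eV.
The photon energy is |E_7 − E_6| = 0.401 eV.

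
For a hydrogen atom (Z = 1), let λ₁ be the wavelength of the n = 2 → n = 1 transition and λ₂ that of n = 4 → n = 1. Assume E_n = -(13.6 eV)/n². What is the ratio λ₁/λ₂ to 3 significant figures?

λ ∝ 1/ΔE ∝ 1/(1/n_f² − 1/n_i²), and the Z² and hc factors cancel in the ratio.
λ₁/λ₂ = (1/1² − 1/4²)/(1/1² − 1/2²) = 0.9375/0.7500 = 1.25.

1.25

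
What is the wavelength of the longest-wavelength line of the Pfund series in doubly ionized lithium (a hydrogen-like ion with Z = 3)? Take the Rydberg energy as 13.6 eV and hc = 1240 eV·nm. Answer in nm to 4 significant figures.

The Pfund series terminates on n_f = 5; the first line has n_i = 5+1 = 6.
ΔE = 122.4 × (1/5² − 1/6²) = 1.496 eV.
λ = 1240 / 1.496 = 828.9 nm.

828.9 nm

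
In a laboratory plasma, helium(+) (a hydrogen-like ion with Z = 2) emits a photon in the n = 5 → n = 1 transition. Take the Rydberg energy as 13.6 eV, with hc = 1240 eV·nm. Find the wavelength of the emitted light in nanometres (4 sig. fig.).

For Z = 2 the level energies scale as Z², so the effective Rydberg energy is 13.6 × 4 = 54.40 eV.
ΔE = 54.40 × (1/1² − 1/5²) = 54.40 × 0.9600 = 52.22 eV.
λ = hc/ΔE = 1240 / 52.22 = 23.74 nm.

23.74 nm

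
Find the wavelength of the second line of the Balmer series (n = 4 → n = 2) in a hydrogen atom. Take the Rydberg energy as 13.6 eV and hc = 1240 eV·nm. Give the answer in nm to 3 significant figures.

The Balmer series terminates on n_f = 2; the second line has n_i = 2+2 = 4.
ΔE = 13.60 × (1/2² − 1/4²) = 2.550 eV.
λ = 1240 / 2.550 = 486 nm.

486 nm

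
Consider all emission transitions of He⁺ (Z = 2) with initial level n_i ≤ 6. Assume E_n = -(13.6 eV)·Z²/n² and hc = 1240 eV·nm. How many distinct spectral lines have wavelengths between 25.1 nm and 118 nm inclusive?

4

Enumerate all n_i → n_f pairs with 1 ≤ n_f < n_i ≤ 6 and compute λ = 1240 / [13.6·4·(1/n_f² − 1/n_i²)].
Lines falling in [25.1, 118] nm: 3→1 (25.64 nm), 2→1 (30.39 nm), 6→2 (102.6 nm), 5→2 (108.5 nm).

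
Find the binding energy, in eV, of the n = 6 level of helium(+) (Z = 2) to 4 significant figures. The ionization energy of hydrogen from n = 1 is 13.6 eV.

1.511 eV

E_n = −13.6 Z²/n² = −54.40/n² eV for Z = 2.
E_6 = −54.40/36 = −1.511 eV, so ionization (to E = 0) requires 1.511 eV.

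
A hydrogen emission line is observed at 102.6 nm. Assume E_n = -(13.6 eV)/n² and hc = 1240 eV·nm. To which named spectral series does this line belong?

Lyman

ΔE = 1240/102.6 = 12.09 eV.
This matches 13.6 × (1/1² − 1/3²), so n_f = 1: the Lyman series.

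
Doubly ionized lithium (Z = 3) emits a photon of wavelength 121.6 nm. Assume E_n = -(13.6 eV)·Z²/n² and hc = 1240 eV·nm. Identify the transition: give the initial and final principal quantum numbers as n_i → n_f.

The photon energy is ΔE = hc/λ = 1240 / 121.6 = 10.20 eV.
With Z = 3, ΔE = 122.4 × (1/n_f² − 1/n_i²), so 1/n_f² − 1/n_i² = 0.08331.
Trying n_f = 3 gives 1/n_i² = 0.02780, i.e. n_i ≈ 6; this pair matches.

n_i = 6, n_f = 3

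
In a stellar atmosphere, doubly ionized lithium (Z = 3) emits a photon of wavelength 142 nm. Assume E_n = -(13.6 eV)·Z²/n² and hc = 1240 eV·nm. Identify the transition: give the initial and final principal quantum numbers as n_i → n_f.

n_i = 5, n_f = 3

The photon energy is ΔE = hc/λ = 1240 / 142 = 8.732 eV.
With Z = 3, ΔE = 122.4 × (1/n_f² − 1/n_i²), so 1/n_f² − 1/n_i² = 0.07134.
Trying n_f = 3 gives 1/n_i² = 0.03977, i.e. n_i ≈ 5; this pair matches.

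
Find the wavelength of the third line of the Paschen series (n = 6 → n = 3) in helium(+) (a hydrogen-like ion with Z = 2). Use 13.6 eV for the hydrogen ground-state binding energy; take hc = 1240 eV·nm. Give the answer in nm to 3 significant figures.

274 nm

The Paschen series terminates on n_f = 3; the third line has n_i = 3+3 = 6.
ΔE = 54.40 × (1/3² − 1/6²) = 4.533 eV.
λ = 1240 / 4.533 = 274 nm.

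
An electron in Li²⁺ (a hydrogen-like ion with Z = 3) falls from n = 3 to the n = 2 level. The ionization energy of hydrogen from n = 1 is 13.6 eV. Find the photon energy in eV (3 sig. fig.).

17.0 eV

The Bohr energies scale as Z², so for Z = 3: E_n = −122.4/n² eV.
E_3 = −122.4/9 = −13.60 eV and E_2 = −122.4/4 = −30.60 eV.
The photon energy is |E_3 − E_2| = 17.0 eV.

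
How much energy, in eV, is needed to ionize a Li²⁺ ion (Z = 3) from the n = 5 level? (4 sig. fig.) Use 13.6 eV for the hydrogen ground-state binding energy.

4.896 eV

E_n = −13.6 Z²/n² = −122.4/n² eV for Z = 3.
E_5 = −122.4/25 = −4.896 eV, so ionization (to E = 0) requires 4.896 eV.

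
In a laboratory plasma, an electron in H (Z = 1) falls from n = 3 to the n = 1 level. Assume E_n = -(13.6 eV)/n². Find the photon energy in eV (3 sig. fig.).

E_3 = −13.60/9 = −1.511 eV and E_1 = −13.60/1 = −13.60 eV.
The photon energy is |E_3 − E_1| = 12.1 eV.

12.1 eV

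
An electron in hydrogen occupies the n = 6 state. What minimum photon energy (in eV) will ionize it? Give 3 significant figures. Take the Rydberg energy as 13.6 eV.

0.378 eV

E_6 = −13.60/36 = −0.378 eV, so ionization (to E = 0) requires 0.378 eV.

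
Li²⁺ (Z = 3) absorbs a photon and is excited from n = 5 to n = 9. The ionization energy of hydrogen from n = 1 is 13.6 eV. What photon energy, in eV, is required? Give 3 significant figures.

The Bohr energies scale as Z², so for Z = 3: E_n = −122.4/n² eV.
E_9 = −122.4/81 = −1.511 eV and E_5 = −122.4/25 = −4.896 eV.
The photon energy is |E_9 − E_5| = 3.38 eV.

3.38 eV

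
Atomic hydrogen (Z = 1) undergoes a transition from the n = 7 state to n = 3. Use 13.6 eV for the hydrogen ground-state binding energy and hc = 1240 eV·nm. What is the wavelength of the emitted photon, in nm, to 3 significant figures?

ΔE = 13.60 × (1/3² − 1/7²) = 13.60 × 0.09070 = 1.234 eV.
λ = hc/ΔE = 1240 / 1.234 = 1010 nm.

1010 nm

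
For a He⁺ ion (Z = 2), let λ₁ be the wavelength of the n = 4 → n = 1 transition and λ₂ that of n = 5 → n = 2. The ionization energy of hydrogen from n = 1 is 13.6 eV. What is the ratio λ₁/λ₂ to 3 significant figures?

0.224

λ ∝ 1/ΔE ∝ 1/(1/n_f² − 1/n_i²), and the Z² and hc factors cancel in the ratio.
λ₁/λ₂ = (1/2² − 1/5²)/(1/1² − 1/4²) = 0.2100/0.9375 = 0.224.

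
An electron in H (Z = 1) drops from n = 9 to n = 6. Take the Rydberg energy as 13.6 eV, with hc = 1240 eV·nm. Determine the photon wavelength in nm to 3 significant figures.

ΔE = 13.60 × (1/6² − 1/9²) = 13.60 × 0.01543 = 0.2099 eV.
λ = hc/ΔE = 1240 / 0.2099 = 5910 nm.

5910 nm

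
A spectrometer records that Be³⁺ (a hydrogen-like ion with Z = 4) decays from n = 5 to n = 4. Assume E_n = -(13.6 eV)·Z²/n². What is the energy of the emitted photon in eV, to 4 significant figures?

4.896 eV

The Bohr energies scale as Z², so for Z = 4: E_n = −217.6/n² eV.
E_5 = −217.6/25 = −8.704 eV and E_4 = −217.6/16 = −13.60 eV.
The photon energy is |E_5 − E_4| = 4.896 eV.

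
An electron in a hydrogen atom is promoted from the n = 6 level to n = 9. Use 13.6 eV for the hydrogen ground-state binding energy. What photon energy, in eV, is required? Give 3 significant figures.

E_9 = −13.60/81 = −0.1679 eV and E_6 = −13.60/36 = −0.3778 eV.
The photon energy is |E_9 − E_6| = 0.210 eV.

0.210 eV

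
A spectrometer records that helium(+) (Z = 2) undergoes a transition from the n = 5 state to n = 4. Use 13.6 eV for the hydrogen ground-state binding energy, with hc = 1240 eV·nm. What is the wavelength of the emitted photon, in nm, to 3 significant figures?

For Z = 2 the level energies scale as Z², so the effective Rydberg energy is 13.6 × 4 = 54.40 eV.
ΔE = 54.40 × (1/4² − 1/5²) = 54.40 × 0.02250 = 1.224 eV.
λ = hc/ΔE = 1240 / 1.224 = 1010 nm.

1010 nm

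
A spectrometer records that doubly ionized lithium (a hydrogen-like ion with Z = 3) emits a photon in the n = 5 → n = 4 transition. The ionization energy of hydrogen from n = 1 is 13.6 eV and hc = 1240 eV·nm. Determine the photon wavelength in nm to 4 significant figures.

450.3 nm

For Z = 3 the level energies scale as Z², so the effective Rydberg energy is 13.6 × 9 = 122.4 eV.
ΔE = 122.4 × (1/4² − 1/5²) = 122.4 × 0.02250 = 2.754 eV.
λ = hc/ΔE = 1240 / 2.754 = 450.3 nm.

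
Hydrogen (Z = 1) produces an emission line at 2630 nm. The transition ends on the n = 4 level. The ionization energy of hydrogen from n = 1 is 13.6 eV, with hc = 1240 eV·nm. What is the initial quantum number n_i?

n_i = 6

The photon energy is ΔE = hc/λ = 1240 / 2630 = 0.4715 eV.
With Z = 1, ΔE = 13.60 × (1/n_f² − 1/n_i²), so 1/n_f² − 1/n_i² = 0.03467.
With n_f = 4: 1/n_i² = 1/16 − 0.03467 = 0.02783, so n_i ≈ 5.99.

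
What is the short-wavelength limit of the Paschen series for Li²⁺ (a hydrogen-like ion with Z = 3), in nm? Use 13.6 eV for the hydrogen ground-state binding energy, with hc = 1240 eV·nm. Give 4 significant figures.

91.18 nm

The Paschen series has lower level n_f = 3; the series limit corresponds to n_i → ∞.
ΔE_max = 13.6 × 9 / 3² = 13.60 eV.
λ_min = 1240 / 13.60 = 91.18 nm.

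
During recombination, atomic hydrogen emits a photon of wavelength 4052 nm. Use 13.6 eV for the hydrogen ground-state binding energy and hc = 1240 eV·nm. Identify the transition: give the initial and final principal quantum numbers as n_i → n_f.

The photon energy is ΔE = hc/λ = 1240 / 4052 = 0.3060 eV.
With Z = 1, ΔE = 13.60 × (1/n_f² − 1/n_i²), so 1/n_f² − 1/n_i² = 0.02250.
Trying n_f = 4 gives 1/n_i² = 0.04000, i.e. n_i ≈ 5; this pair matches.

n_i = 5, n_f = 4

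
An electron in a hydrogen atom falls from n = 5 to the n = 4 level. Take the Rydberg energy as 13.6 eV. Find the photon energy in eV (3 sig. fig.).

E_5 = −13.60/25 = −0.5440 eV and E_4 = −13.60/16 = −0.8500 eV.
The photon energy is |E_5 − E_4| = 0.306 eV.

0.306 eV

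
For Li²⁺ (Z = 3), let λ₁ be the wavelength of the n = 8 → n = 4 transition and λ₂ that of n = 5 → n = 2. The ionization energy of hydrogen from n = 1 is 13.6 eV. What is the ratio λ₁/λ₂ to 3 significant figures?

4.48

λ ∝ 1/ΔE ∝ 1/(1/n_f² − 1/n_i²), and the Z² and hc factors cancel in the ratio.
λ₁/λ₂ = (1/2² − 1/5²)/(1/4² − 1/8²) = 0.2100/0.04688 = 4.48.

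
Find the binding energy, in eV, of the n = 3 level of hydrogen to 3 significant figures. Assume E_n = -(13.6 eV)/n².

E_3 = −13.60/9 = −1.51 eV, so ionization (to E = 0) requires 1.51 eV.

1.51 eV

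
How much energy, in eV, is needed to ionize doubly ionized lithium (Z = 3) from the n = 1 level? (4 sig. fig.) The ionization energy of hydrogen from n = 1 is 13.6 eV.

E_n = −13.6 Z²/n² = −122.4/n² eV for Z = 3.
E_1 = −122.4/1 = −122.4 eV, so ionization (to E = 0) requires 122.4 eV.

122.4 eV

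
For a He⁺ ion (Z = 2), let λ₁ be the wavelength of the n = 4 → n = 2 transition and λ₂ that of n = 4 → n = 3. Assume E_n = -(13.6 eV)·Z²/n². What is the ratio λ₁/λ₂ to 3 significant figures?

λ ∝ 1/ΔE ∝ 1/(1/n_f² − 1/n_i²), and the Z² and hc factors cancel in the ratio.
λ₁/λ₂ = (1/3² − 1/4²)/(1/2² − 1/4²) = 0.04861/0.1875 = 0.259.

0.259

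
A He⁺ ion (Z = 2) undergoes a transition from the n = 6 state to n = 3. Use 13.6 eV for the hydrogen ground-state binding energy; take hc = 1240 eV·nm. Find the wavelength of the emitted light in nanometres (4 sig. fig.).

For Z = 2 the level energies scale as Z², so the effective Rydberg energy is 13.6 × 4 = 54.40 eV.
ΔE = 54.40 × (1/3² − 1/6²) = 54.40 × 0.08333 = 4.533 eV.
λ = hc/ΔE = 1240 / 4.533 = 273.5 nm.

273.5 nm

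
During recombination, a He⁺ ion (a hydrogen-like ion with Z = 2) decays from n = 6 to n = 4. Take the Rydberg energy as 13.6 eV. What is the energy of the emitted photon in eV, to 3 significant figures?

1.89 eV

The Bohr energies scale as Z², so for Z = 2: E_n = −54.40/n² eV.
E_6 = −54.40/36 = −1.511 eV and E_4 = −54.40/16 = −3.400 eV.
The photon energy is |E_6 − E_4| = 1.89 eV.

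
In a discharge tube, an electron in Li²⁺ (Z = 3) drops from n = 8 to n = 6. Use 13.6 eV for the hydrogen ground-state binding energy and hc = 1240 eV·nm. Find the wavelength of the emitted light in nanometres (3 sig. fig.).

834 nm

For Z = 3 the level energies scale as Z², so the effective Rydberg energy is 13.6 × 9 = 122.4 eV.
ΔE = 122.4 × (1/6² − 1/8²) = 122.4 × 0.01215 = 1.488 eV.
λ = hc/ΔE = 1240 / 1.488 = 834 nm.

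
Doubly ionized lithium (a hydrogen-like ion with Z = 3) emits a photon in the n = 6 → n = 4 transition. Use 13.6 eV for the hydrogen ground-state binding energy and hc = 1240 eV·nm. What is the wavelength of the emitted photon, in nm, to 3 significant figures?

For Z = 3 the level energies scale as Z², so the effective Rydberg energy is 13.6 × 9 = 122.4 eV.
ΔE = 122.4 × (1/4² − 1/6²) = 122.4 × 0.03472 = 4.250 eV.
λ = hc/ΔE = 1240 / 4.250 = 292 nm.

292 nm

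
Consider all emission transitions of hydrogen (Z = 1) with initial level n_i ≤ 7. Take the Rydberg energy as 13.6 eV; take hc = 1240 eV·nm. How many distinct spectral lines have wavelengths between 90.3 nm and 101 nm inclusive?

Enumerate all n_i → n_f pairs with 1 ≤ n_f < n_i ≤ 7 and compute λ = 1240 / [13.6·1·(1/n_f² − 1/n_i²)].
Lines falling in [90.3, 101] nm: 7→1 (93.08 nm), 6→1 (93.78 nm), 5→1 (94.98 nm), 4→1 (97.25 nm).

4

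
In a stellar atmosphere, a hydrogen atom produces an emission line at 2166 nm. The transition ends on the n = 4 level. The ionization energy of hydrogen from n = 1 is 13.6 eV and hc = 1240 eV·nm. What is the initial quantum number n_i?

n_i = 7

The photon energy is ΔE = hc/λ = 1240 / 2166 = 0.5725 eV.
With Z = 1, ΔE = 13.60 × (1/n_f² − 1/n_i²), so 1/n_f² − 1/n_i² = 0.04209.
With n_f = 4: 1/n_i² = 1/16 − 0.04209 = 0.02041, so n_i ≈ 7.00.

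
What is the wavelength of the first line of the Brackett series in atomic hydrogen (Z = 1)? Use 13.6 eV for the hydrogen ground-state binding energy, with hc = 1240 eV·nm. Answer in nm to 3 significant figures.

The Brackett series terminates on n_f = 4; the first line has n_i = 4+1 = 5.
ΔE = 13.60 × (1/4² − 1/5²) = 0.3060 eV.
λ = 1240 / 0.3060 = 4050 nm.

4050 nm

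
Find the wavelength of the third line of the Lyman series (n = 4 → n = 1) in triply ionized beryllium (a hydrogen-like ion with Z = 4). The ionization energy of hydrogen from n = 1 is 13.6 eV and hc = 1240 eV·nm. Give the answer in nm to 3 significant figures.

The Lyman series terminates on n_f = 1; the third line has n_i = 1+3 = 4.
ΔE = 217.6 × (1/1² − 1/4²) = 204.0 eV.
λ = 1240 / 204.0 = 6.08 nm.

6.08 nm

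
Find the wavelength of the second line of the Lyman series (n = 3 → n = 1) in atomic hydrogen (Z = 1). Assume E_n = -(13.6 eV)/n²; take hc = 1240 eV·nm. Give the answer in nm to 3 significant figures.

103 nm

The Lyman series terminates on n_f = 1; the second line has n_i = 1+2 = 3.
ΔE = 13.60 × (1/1² − 1/3²) = 12.09 eV.
λ = 1240 / 12.09 = 103 nm.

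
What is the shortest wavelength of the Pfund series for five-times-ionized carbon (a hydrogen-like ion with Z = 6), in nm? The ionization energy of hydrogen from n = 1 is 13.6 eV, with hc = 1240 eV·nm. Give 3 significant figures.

63.3 nm

The Pfund series has lower level n_f = 5; the series limit corresponds to n_i → ∞.
ΔE_max = 13.6 × 36 / 5² = 19.58 eV.
λ_min = 1240 / 19.58 = 63.3 nm.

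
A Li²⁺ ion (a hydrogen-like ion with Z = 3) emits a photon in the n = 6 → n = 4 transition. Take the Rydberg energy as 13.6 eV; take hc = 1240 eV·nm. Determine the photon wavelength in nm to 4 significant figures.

291.8 nm

For Z = 3 the level energies scale as Z², so the effective Rydberg energy is 13.6 × 9 = 122.4 eV.
ΔE = 122.4 × (1/4² − 1/6²) = 122.4 × 0.03472 = 4.250 eV.
λ = hc/ΔE = 1240 / 4.250 = 291.8 nm.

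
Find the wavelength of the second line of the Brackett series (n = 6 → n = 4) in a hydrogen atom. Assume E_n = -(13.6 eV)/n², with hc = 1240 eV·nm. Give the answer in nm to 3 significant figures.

2630 nm

The Brackett series terminates on n_f = 4; the second line has n_i = 4+2 = 6.
ΔE = 13.60 × (1/4² − 1/6²) = 0.4722 eV.
λ = 1240 / 0.4722 = 2630 nm.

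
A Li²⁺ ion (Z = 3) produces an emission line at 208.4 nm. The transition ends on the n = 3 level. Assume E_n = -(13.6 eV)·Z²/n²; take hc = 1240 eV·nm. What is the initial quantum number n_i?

The photon energy is ΔE = hc/λ = 1240 / 208.4 = 5.950 eV.
With Z = 3, ΔE = 122.4 × (1/n_f² − 1/n_i²), so 1/n_f² − 1/n_i² = 0.04861.
With n_f = 3: 1/n_i² = 1/9 − 0.04861 = 0.06250, so n_i ≈ 4.00.

n_i = 4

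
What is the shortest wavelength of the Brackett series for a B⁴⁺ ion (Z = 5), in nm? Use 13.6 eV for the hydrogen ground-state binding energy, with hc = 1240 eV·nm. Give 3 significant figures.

58.4 nm

The Brackett series has lower level n_f = 4; the series limit corresponds to n_i → ∞.
ΔE_max = 13.6 × 25 / 4² = 21.25 eV.
λ_min = 1240 / 21.25 = 58.4 nm.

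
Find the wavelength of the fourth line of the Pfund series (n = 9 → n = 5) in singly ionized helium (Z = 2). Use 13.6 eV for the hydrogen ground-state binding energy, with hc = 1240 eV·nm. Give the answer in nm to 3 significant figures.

824 nm

The Pfund series terminates on n_f = 5; the fourth line has n_i = 5+4 = 9.
ΔE = 54.40 × (1/5² − 1/9²) = 1.504 eV.
λ = 1240 / 1.504 = 824 nm.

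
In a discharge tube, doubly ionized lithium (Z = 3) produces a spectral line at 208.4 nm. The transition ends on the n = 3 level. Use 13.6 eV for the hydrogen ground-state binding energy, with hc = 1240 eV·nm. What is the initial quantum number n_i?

The photon energy is ΔE = hc/λ = 1240 / 208.4 = 5.950 eV.
With Z = 3, ΔE = 122.4 × (1/n_f² − 1/n_i²), so 1/n_f² − 1/n_i² = 0.04861.
With n_f = 3: 1/n_i² = 1/9 − 0.04861 = 0.06250, so n_i ≈ 4.00.

n_i = 4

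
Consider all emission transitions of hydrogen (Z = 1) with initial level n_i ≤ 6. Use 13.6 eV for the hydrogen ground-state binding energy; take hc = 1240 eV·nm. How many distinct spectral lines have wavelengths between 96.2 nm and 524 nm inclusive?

Enumerate all n_i → n_f pairs with 1 ≤ n_f < n_i ≤ 6 and compute λ = 1240 / [13.6·1·(1/n_f² − 1/n_i²)].
Lines falling in [96.2, 524] nm: 4→1 (97.25 nm), 3→1 (102.6 nm), 2→1 (121.6 nm), 6→2 (410.3 nm), 5→2 (434.2 nm), 4→2 (486.3 nm).

6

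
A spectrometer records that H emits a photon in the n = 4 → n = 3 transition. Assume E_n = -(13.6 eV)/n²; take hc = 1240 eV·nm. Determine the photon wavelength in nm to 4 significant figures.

1876 nm

ΔE = 13.60 × (1/3² − 1/4²) = 13.60 × 0.04861 = 0.6611 eV.
λ = hc/ΔE = 1240 / 0.6611 = 1876 nm.
This line belongs to the Paschen series.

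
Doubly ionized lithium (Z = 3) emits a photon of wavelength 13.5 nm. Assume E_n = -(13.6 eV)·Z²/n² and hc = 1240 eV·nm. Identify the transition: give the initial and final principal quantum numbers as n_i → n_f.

The photon energy is ΔE = hc/λ = 1240 / 13.5 = 91.85 eV.
With Z = 3, ΔE = 122.4 × (1/n_f² − 1/n_i²), so 1/n_f² − 1/n_i² = 0.7504.
Trying n_f = 1 gives 1/n_i² = 0.2496, i.e. n_i ≈ 2; this pair matches.

n_i = 2, n_f = 1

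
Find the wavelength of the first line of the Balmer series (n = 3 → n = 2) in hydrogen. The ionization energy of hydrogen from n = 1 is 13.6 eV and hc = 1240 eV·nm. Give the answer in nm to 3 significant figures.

The Balmer series terminates on n_f = 2; the first line has n_i = 2+1 = 3.
ΔE = 13.60 × (1/2² − 1/3²) = 1.889 eV.
λ = 1240 / 1.889 = 656 nm.

656 nm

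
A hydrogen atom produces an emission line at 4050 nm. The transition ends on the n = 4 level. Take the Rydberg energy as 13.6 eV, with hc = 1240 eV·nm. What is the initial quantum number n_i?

n_i = 5

The photon energy is ΔE = hc/λ = 1240 / 4050 = 0.3062 eV.
With Z = 1, ΔE = 13.60 × (1/n_f² − 1/n_i²), so 1/n_f² − 1/n_i² = 0.02251.
With n_f = 4: 1/n_i² = 1/16 − 0.02251 = 0.03999, so n_i ≈ 5.00.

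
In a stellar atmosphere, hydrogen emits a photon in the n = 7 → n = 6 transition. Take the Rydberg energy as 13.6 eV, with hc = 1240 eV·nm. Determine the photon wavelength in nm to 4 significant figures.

ΔE = 13.60 × (1/6² − 1/7²) = 13.60 × 0.007370 = 0.1002 eV.
λ = hc/ΔE = 1240 / 0.1002 = 12370 nm.

12370 nm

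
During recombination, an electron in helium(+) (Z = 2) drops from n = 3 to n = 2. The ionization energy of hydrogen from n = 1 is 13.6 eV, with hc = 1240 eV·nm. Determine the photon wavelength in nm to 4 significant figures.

164.1 nm

For Z = 2 the level energies scale as Z², so the effective Rydberg energy is 13.6 × 4 = 54.40 eV.
ΔE = 54.40 × (1/2² − 1/3²) = 54.40 × 0.1389 = 7.556 eV.
λ = hc/ΔE = 1240 / 7.556 = 164.1 nm.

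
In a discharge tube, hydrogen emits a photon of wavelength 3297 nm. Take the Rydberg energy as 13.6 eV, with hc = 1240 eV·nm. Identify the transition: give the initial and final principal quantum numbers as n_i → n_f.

The photon energy is ΔE = hc/λ = 1240 / 3297 = 0.3761 eV.
With Z = 1, ΔE = 13.60 × (1/n_f² − 1/n_i²), so 1/n_f² − 1/n_i² = 0.02765.
Trying n_f = 5 gives 1/n_i² = 0.01235, i.e. n_i ≈ 9; this pair matches.

n_i = 9, n_f = 5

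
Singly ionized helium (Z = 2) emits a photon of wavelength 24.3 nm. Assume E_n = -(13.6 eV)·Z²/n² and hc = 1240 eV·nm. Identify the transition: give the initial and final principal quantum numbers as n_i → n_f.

The photon energy is ΔE = hc/λ = 1240 / 24.3 = 51.03 eV.
With Z = 2, ΔE = 54.40 × (1/n_f² − 1/n_i²), so 1/n_f² − 1/n_i² = 0.9380.
Trying n_f = 1 gives 1/n_i² = 0.06197, i.e. n_i ≈ 4; this pair matches.

n_i = 4, n_f = 1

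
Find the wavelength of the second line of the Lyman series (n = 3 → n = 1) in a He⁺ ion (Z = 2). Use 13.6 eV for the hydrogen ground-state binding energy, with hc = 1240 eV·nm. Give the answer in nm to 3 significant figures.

25.6 nm

The Lyman series terminates on n_f = 1; the second line has n_i = 1+2 = 3.
ΔE = 54.40 × (1/1² − 1/3²) = 48.36 eV.
λ = 1240 / 48.36 = 25.6 nm.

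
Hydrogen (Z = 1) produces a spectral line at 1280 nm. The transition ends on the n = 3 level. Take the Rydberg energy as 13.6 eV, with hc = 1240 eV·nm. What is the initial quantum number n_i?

n_i = 5

The photon energy is ΔE = hc/λ = 1240 / 1280 = 0.9688 eV.
With Z = 1, ΔE = 13.60 × (1/n_f² − 1/n_i²), so 1/n_f² − 1/n_i² = 0.07123.
With n_f = 3: 1/n_i² = 1/9 − 0.07123 = 0.03988, so n_i ≈ 5.01.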